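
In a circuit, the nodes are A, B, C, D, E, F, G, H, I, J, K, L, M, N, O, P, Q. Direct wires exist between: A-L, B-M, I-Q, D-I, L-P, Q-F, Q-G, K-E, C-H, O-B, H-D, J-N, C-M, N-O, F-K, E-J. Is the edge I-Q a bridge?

No

After removing I-Q, the path I-D-H-C-M-B-O-N-J-E-K-F-Q still connects them, so the edge is not a bridge.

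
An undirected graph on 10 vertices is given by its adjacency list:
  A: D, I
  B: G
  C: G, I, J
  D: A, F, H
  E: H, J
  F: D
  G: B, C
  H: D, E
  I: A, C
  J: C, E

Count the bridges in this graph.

3

The edges on the cycle A-I-C-J-E-H-D-A are not bridges since each lies on that cycle.
But removing D-F disconnects D from F; removing G-C disconnects G from C; removing G-B disconnects G from B — these are bridges.
That makes 3 bridges.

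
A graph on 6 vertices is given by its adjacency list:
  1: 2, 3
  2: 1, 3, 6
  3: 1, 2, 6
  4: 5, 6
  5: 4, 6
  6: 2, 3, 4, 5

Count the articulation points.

Removing 6 increases the component count from 1 to 2, so 6 is a cut vertex.
By contrast removing 5 leaves 1 component; it is not a cut vertex. No other vertex is a cut vertex either.

1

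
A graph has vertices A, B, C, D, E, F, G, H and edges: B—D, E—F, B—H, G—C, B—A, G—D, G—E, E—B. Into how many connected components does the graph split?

Starting from A we can reach A, B, C, D, E, F, G, H. That is one component of size 8.
Total: 1 component.

1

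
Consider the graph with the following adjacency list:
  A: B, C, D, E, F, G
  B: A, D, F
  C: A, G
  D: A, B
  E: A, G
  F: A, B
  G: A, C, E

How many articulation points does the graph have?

1

Removing A increases the component count from 1 to 2, so A is a cut vertex.
By contrast removing F leaves 1 component; it is not a cut vertex. No other vertex is a cut vertex either.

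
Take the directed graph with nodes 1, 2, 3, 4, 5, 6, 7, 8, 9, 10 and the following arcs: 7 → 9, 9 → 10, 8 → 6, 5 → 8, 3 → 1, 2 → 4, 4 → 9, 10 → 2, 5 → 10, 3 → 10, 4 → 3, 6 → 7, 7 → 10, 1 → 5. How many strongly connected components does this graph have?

{1, 2, 3, 4, 5, 6, 7, 8, 9, 10} are all mutually reachable — one SCC of size 10.
That gives 1 strongly connected component.

1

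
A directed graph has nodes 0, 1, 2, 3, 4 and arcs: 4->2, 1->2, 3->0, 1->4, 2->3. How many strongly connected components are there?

5

{3} is an SCC by itself.
{0} is an SCC by itself.
{1} is an SCC by itself.
{2} is an SCC by itself.
{4} is an SCC by itself.
That gives 5 strongly connected components.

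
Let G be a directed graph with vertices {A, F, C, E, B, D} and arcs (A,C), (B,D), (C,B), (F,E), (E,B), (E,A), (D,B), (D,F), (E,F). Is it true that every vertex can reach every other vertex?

Yes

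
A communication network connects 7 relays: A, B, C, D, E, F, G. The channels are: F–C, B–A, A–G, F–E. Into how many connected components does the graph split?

D is isolated — a component by itself.
Starting from C we can reach C, E, F. That is one component of size 3.
Starting from A we can reach A, B, G. That is one component of size 3.
Total: 3 components.

3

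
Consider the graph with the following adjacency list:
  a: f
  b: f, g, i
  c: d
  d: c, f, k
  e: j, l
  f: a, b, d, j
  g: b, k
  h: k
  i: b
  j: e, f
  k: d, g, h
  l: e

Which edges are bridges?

a-f, b-i, c-d, e-j, e-l, f-j, h-k

The edges on the cycle k-g-b-f-d-k are not bridges since each lies on that cycle.
But removing f-j disconnects f from j; removing e-j disconnects e from j; removing f-a disconnects f from a; removing e-l disconnects e from l — these are bridges.
In total 7 edges are bridges.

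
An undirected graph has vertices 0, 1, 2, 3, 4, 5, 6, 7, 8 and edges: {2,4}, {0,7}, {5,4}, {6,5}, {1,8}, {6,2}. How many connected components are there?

4

3 is isolated — a component by itself.
Starting from 1 we can reach 1, 8. That is one component of size 2.
Starting from 0 we can reach 0, 7. That is one component of size 2.
Starting from 2 we can reach 2, 4, 5, 6. That is one component of size 4.
Total: 4 components.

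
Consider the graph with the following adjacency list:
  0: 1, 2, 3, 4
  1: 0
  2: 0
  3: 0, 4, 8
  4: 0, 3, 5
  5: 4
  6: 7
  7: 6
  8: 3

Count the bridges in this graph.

5

The edges on the cycle 3-4-0-3 are not bridges since each lies on that cycle.
But removing 0-2 disconnects 0 from 2; removing 3-8 disconnects 3 from 8; removing 7-6 disconnects 7 from 6; removing 0-1 disconnects 0 from 1 — these are bridges.
In total 5 edges are bridges.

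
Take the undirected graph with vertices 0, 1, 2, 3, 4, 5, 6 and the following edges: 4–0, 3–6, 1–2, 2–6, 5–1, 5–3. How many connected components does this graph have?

2

Starting from 0 we can reach 0, 4. That is one component of size 2.
Starting from 1 we can reach 1, 2, 3, 5, 6. That is one component of size 5.
Total: 2 components.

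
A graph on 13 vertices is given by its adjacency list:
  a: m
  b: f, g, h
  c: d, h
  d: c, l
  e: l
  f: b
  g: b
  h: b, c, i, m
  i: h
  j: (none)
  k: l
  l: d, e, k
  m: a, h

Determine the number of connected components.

j is isolated — a component by itself.
Starting from a we can reach a, b, c, d, e, f, g, h, i, k, l, m. That is one component of size 12.
Total: 2 components.

2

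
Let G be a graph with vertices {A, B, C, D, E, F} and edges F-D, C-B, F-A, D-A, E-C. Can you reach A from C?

The component containing C is {B, C, E}, and A is not in it.

No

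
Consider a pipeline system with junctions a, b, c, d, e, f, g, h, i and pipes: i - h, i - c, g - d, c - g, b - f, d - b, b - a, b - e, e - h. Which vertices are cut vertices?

b

Removing b increases the component count from 1 to 3, so b is a cut vertex.
By contrast removing e leaves 1 component; it is not a cut vertex. No other vertex is a cut vertex either.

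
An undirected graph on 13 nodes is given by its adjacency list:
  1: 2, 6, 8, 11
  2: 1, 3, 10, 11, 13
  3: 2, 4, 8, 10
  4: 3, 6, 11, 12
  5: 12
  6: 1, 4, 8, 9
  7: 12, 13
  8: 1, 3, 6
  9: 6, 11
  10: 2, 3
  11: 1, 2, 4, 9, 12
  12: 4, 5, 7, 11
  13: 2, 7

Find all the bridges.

The edges on the cycle 2-3-10-2 are not bridges since each lies on that cycle.
But removing 5-12 disconnects 5 from 12 — this is a bridge.

12-5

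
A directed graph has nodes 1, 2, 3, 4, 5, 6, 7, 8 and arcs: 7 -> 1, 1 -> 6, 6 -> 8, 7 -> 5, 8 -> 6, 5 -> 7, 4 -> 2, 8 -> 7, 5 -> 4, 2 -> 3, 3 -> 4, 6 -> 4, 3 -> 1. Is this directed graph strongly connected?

From 7 we can reach every vertex (1, 2, 3, 4, 5, 6, 7, 8), and every vertex can reach 7 (1, 2, 3, 4, 5, 6, 7, 8). So the whole graph is one strongly connected component.

Yes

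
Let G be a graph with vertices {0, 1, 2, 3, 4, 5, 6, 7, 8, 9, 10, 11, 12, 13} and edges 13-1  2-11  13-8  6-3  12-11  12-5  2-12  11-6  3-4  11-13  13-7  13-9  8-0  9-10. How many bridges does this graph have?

The edges on the cycle 2-12-11-2 are not bridges since each lies on that cycle.
But removing 12-5 disconnects 12 from 5; removing 9-13 disconnects 9 from 13; removing 11-13 disconnects 11 from 13; removing 9-10 disconnects 9 from 10 — these are bridges.
In total 11 edges are bridges.

11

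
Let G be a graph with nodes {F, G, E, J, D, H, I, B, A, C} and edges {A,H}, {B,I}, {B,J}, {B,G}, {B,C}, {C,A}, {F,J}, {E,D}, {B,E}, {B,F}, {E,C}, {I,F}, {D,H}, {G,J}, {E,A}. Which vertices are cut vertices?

Removing B increases the component count from 1 to 2, so B is a cut vertex.
By contrast removing C leaves 1 component; it is not a cut vertex. No other vertex is a cut vertex either.

B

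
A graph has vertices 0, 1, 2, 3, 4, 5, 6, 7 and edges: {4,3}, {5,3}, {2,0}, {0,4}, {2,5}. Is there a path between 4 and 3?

From 4 we can reach 0, 2, 3, 4, 5, which includes 3.

Yes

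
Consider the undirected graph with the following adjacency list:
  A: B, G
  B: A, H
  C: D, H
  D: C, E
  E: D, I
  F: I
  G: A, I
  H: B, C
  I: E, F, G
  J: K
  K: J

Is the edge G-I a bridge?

After removing G-I, the path G-A-B-H-C-D-E-I still connects them, so the edge is not a bridge.

No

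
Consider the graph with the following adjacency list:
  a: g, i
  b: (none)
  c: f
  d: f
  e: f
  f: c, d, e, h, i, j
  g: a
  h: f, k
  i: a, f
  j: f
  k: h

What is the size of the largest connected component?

10

b is isolated — a component by itself.
Starting from a we can reach a, c, d, e, f, g, h, i, j, k. That is one component of size 10.
The largest has 10 vertices.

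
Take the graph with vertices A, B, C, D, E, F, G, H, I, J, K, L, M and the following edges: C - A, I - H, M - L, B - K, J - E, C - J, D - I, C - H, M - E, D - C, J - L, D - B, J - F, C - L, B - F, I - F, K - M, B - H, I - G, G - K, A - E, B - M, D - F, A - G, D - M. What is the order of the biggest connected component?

Starting from A we can reach A, B, C, D, E, F, G, H, I, J, K, L, M. That is one component of size 13.
The largest has 13 vertices.

13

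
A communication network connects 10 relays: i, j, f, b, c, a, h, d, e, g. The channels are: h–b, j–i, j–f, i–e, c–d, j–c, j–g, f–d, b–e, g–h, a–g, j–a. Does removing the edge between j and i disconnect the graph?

After removing j–i, the path j-g-h-b-e-i still connects them, so the edge is not a bridge.

No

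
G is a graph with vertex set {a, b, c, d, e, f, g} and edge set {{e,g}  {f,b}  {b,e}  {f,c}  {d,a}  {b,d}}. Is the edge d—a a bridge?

Yes

Removing d—a leaves no path between d and a: the component count goes from 1 to 2. So it is a bridge.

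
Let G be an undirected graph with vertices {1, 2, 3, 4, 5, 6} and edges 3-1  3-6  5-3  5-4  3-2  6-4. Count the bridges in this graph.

The edges on the cycle 5-3-6-4-5 are not bridges since each lies on that cycle.
But removing 3-1 disconnects 3 from 1; removing 2-3 disconnects 2 from 3 — these are bridges.
That makes 2 bridges.

2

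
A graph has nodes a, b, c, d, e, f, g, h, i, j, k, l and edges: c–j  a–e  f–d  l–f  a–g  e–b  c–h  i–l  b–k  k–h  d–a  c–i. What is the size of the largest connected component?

12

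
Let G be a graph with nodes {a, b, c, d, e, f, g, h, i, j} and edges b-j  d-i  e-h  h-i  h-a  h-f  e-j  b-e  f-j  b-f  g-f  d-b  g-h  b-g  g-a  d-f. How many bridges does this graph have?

0

The edges on the cycle b-e-j-f-g-b are not bridges since each lies on that cycle.
Every edge lies on some cycle, so there are no bridges.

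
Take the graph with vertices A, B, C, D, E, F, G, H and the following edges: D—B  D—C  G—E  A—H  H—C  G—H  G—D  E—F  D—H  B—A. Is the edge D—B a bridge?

No

After removing D—B, the path D-H-A-B still connects them, so the edge is not a bridge.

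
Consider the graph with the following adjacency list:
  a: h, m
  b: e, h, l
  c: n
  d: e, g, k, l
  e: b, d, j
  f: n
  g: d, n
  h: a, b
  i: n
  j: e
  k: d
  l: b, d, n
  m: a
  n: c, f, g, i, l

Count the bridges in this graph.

8

The edges on the cycle b-e-d-g-n-l-b are not bridges since each lies on that cycle.
But removing a-h disconnects a from h; removing f-n disconnects f from n; removing a-m disconnects a from m; removing d-k disconnects d from k — these are bridges.
In total 8 edges are bridges.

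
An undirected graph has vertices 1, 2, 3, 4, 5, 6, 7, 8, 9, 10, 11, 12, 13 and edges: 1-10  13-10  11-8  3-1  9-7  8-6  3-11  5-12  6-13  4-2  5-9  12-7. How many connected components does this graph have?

3

Starting from 2 we can reach 2, 4. That is one component of size 2.
Starting from 5 we can reach 5, 7, 9, 12. That is one component of size 4.
Starting from 1 we can reach 1, 3, 6, 8, 10, 11, 13. That is one component of size 7.
Total: 3 components.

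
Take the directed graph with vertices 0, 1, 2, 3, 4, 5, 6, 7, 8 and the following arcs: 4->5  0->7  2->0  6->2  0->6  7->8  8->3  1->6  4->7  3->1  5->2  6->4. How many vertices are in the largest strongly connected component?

9

{0, 1, 2, 3, 4, 5, 6, 7, 8} are all mutually reachable — one SCC of size 9.
The largest has 9 vertices.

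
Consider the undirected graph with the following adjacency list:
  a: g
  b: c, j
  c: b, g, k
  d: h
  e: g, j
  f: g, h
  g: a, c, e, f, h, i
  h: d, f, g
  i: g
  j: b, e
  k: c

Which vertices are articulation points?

c, g, h

Removing c increases the component count from 1 to 2, so c is a cut vertex.
Removing g increases the component count from 1 to 4, so g is a cut vertex.
Removing h increases the component count from 1 to 2, so h is a cut vertex.
By contrast removing b leaves 1 component; it is not a cut vertex. No other vertex is a cut vertex either.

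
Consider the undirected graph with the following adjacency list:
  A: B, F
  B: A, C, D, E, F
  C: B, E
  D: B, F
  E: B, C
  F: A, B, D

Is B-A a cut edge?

After removing B-A, the path B-F-A still connects them, so the edge is not a bridge.

No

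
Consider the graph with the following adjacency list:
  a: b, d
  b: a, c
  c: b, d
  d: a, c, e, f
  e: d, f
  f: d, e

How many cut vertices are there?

1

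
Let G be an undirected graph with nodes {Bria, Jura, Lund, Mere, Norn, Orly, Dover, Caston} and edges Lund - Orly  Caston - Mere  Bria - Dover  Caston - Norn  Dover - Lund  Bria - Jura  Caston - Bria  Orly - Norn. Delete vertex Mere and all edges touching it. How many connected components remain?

With Mere gone, the remaining components are: {Bria, Jura, Lund, Norn, Orly, Dover, Caston}.
That is 1 component.

1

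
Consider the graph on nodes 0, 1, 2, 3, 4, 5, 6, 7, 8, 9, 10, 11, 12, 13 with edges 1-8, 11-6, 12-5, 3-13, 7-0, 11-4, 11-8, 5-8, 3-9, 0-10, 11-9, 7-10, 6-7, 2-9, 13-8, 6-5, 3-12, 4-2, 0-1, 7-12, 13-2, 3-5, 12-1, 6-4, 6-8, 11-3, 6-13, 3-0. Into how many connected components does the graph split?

Starting from 0 we can reach 0, 1, 2, 3, 4, 5, 6, 7, 8, 9, 10, 11, 12, 13. That is one component of size 14.
Total: 1 component.

1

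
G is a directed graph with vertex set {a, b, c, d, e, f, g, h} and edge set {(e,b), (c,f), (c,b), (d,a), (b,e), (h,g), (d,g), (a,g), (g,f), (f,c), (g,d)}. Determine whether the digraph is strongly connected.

No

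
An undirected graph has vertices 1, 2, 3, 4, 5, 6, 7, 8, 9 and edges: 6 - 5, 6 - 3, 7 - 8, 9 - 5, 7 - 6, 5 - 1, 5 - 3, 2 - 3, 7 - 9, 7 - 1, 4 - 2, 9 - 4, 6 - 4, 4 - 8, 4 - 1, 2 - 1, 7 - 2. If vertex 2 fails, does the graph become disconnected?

Deleting 2 leaves 1 component (was 1) (its neighbors 1, 3, 4, 7 remain connected to each other), so 2 is not a cut vertex.

No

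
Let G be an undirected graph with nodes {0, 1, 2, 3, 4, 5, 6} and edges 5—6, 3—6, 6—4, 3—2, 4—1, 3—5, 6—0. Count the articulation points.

3

Removing 3 increases the component count from 1 to 2, so 3 is a cut vertex.
Removing 4 increases the component count from 1 to 2, so 4 is a cut vertex.
Removing 6 increases the component count from 1 to 3, so 6 is a cut vertex.
By contrast removing 1 leaves 1 component; it is not a cut vertex. No other vertex is a cut vertex either.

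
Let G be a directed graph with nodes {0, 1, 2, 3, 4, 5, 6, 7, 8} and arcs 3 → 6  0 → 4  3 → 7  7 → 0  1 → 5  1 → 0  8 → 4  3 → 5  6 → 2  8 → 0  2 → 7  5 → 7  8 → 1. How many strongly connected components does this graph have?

9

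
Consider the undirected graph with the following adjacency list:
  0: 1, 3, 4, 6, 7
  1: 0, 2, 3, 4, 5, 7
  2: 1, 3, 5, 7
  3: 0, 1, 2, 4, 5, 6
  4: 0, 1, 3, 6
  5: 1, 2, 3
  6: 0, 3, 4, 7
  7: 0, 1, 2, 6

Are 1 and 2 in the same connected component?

From 1 we can reach 0, 1, 2, 3, 4, 5, 6, 7, which includes 2.

Yes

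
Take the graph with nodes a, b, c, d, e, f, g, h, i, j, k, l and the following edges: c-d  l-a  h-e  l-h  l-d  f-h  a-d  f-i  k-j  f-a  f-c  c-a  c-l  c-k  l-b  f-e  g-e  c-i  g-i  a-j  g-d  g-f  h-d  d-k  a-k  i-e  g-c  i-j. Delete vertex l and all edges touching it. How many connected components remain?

2

With l gone, the remaining components are: {b}; {a, c, d, e, f, g, h, i, j, k}.
That is 2 components.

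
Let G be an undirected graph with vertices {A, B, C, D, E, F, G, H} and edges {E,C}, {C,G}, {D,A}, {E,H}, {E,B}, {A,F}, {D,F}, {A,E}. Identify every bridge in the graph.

A-E, B-E, C-E, C-G, E-H

The edges on the cycle D-A-F-D are not bridges since each lies on that cycle.
But removing E—C disconnects E from C; removing C—G disconnects C from G; removing E—H disconnects E from H; removing E—B disconnects E from B — these are bridges.
In total 5 edges are bridges.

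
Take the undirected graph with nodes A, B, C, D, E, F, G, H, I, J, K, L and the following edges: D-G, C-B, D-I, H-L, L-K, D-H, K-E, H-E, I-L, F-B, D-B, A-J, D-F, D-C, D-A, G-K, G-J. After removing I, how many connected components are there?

With I gone, the remaining components are: {A, B, C, D, E, F, G, H, J, K, L}.
That is 1 component.

1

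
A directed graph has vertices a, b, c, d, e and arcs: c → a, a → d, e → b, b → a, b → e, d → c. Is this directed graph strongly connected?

No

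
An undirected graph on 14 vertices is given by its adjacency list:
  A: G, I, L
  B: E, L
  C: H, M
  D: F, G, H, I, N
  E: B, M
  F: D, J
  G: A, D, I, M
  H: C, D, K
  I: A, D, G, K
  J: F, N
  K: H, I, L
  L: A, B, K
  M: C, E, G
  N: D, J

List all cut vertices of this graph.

Removing D increases the component count from 1 to 2, so D is a cut vertex.
By contrast removing M leaves 1 component; it is not a cut vertex. No other vertex is a cut vertex either.

D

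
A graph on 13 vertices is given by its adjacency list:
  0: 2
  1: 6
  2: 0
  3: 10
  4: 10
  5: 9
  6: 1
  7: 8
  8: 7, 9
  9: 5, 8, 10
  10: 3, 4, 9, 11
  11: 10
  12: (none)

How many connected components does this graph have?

12 is isolated — a component by itself.
Starting from 1 we can reach 1, 6. That is one component of size 2.
Starting from 0 we can reach 0, 2. That is one component of size 2.
Starting from 3 we can reach 3, 4, 5, 7, 8, 9, 10, 11. That is one component of size 8.
Total: 4 components.

4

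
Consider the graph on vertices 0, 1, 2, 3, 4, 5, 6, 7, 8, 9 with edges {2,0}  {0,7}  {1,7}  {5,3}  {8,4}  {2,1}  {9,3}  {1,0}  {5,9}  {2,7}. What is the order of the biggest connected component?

6 is isolated — a component by itself.
Starting from 4 we can reach 4, 8. That is one component of size 2.
Starting from 3 we can reach 3, 5, 9. That is one component of size 3.
Starting from 0 we can reach 0, 1, 2, 7. That is one component of size 4.
The largest has 4 vertices.

4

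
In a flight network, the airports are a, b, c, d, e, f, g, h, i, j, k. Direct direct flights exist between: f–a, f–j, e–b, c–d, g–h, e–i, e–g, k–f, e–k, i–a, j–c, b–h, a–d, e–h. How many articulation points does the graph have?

Removing e increases the component count from 1 to 2, so e is a cut vertex.
By contrast removing g leaves 1 component; it is not a cut vertex. No other vertex is a cut vertex either.

1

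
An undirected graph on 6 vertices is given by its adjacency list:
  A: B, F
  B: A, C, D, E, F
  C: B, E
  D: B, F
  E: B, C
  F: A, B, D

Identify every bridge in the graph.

The edges on the cycle B-C-E-B are not bridges since each lies on that cycle.
Every edge lies on some cycle, so there are no bridges.

none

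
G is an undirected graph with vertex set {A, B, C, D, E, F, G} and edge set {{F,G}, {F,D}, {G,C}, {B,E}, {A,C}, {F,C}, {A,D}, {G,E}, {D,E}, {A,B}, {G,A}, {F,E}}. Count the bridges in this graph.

The edges on the cycle F-G-A-B-E-F are not bridges since each lies on that cycle.
Every edge lies on some cycle, so there are no bridges.

0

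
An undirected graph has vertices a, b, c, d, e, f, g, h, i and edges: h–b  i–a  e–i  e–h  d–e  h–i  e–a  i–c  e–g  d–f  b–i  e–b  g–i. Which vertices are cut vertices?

d, e, i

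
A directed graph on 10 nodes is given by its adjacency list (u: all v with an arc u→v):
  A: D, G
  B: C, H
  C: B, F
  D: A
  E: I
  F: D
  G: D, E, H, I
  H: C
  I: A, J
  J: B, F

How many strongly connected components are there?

{A, B, C, D, E, F, G, H, I, J} are all mutually reachable — one SCC of size 10.
That gives 1 strongly connected component.

1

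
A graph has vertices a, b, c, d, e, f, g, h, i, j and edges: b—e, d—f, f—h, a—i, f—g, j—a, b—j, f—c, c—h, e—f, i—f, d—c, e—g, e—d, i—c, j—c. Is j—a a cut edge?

No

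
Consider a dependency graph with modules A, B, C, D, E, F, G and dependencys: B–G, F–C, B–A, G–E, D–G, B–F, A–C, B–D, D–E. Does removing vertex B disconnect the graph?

Deleting B raises the number of components from 1 to 2, so B is a cut vertex.

Yes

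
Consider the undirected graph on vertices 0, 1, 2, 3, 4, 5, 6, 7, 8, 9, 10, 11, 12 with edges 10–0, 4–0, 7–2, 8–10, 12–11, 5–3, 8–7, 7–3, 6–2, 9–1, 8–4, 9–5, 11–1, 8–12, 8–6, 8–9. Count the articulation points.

1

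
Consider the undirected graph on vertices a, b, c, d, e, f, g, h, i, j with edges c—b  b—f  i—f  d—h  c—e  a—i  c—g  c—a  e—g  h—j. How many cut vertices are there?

2

Removing c increases the component count from 2 to 3, so c is a cut vertex.
Removing h increases the component count from 2 to 3, so h is a cut vertex.
By contrast removing g leaves 2 components; it is not a cut vertex. No other vertex is a cut vertex either.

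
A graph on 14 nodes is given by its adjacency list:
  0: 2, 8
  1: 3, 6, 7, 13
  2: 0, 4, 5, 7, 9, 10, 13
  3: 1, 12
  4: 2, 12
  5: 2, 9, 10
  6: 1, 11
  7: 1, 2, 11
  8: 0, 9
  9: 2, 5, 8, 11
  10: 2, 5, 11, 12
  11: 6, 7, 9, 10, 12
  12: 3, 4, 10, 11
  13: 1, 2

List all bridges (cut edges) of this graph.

The edges on the cycle 2-5-10-2 are not bridges since each lies on that cycle.
Every edge lies on some cycle, so there are no bridges.

none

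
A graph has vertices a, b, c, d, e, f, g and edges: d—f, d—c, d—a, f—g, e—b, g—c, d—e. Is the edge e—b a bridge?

Yes

Removing e—b leaves no path between e and b: the component count goes from 1 to 2. So it is a bridge.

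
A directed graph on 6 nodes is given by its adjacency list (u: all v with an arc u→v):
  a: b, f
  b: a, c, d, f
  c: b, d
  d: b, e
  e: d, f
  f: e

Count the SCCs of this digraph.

1

{a, b, c, d, e, f} are all mutually reachable — one SCC of size 6.
That gives 1 strongly connected component.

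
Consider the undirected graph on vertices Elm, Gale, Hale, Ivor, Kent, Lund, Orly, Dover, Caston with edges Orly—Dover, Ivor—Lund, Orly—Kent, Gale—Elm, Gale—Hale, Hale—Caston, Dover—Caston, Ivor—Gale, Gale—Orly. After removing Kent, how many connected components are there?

1

With Kent gone, the remaining components are: {Elm, Gale, Hale, Ivor, Lund, Orly, Dover, Caston}.
That is 1 component.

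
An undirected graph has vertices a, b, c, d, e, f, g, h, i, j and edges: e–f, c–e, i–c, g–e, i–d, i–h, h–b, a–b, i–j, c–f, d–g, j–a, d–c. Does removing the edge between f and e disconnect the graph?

No

After removing f–e, the path f-c-e still connects them, so the edge is not a bridge.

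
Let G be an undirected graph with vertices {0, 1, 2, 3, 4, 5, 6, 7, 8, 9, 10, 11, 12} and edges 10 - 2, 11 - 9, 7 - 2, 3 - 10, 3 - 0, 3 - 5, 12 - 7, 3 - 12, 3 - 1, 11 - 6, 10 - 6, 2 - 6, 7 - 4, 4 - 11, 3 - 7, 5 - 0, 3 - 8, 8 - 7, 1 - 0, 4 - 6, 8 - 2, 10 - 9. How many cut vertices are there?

Removing 3 increases the component count from 1 to 2, so 3 is a cut vertex.
By contrast removing 12 leaves 1 component; it is not a cut vertex. No other vertex is a cut vertex either.

1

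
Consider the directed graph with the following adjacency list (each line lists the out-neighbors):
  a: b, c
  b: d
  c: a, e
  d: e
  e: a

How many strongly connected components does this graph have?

{a, b, c, d, e} are all mutually reachable — one SCC of size 5.
That gives 1 strongly connected component.

1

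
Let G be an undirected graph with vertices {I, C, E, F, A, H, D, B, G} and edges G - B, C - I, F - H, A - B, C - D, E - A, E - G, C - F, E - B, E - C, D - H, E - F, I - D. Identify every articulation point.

Removing E increases the component count from 1 to 2, so E is a cut vertex.
By contrast removing A leaves 1 component; it is not a cut vertex. No other vertex is a cut vertex either.

E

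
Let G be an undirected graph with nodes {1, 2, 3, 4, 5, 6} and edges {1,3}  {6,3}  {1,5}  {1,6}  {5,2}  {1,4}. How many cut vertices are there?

Removing 1 increases the component count from 1 to 3, so 1 is a cut vertex.
Removing 5 increases the component count from 1 to 2, so 5 is a cut vertex.
By contrast removing 3 leaves 1 component; it is not a cut vertex. No other vertex is a cut vertex either.

2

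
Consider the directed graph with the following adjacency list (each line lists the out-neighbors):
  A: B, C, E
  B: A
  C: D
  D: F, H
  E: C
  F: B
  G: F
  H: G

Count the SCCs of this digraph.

1

{A, B, C, D, E, F, G, H} are all mutually reachable — one SCC of size 8.
That gives 1 strongly connected component.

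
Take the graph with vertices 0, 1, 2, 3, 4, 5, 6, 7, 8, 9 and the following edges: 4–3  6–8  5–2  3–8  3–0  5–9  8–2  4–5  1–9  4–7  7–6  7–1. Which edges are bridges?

0-3

The edges on the cycle 4-5-2-8-3-4 are not bridges since each lies on that cycle.
But removing 3–0 disconnects 3 from 0 — this is a bridge.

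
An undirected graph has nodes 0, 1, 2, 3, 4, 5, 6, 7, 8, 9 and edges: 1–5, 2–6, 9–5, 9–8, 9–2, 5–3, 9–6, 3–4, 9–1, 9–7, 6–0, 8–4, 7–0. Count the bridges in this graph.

The edges on the cycle 9-1-5-9 are not bridges since each lies on that cycle.
Every edge lies on some cycle, so there are no bridges.

0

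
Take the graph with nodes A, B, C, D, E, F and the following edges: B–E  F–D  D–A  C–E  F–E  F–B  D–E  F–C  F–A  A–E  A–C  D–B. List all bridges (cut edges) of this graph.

The edges on the cycle F-D-B-E-F are not bridges since each lies on that cycle.
Every edge lies on some cycle, so there are no bridges.

none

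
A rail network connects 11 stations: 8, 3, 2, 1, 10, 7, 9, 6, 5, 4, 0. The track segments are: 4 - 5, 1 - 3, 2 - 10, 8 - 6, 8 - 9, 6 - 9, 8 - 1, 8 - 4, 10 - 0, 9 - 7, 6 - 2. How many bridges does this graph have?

The edges on the cycle 8-6-9-8 are not bridges since each lies on that cycle.
But removing 9 - 7 disconnects 9 from 7; removing 8 - 1 disconnects 8 from 1; removing 1 - 3 disconnects 1 from 3; removing 8 - 4 disconnects 8 from 4 — these are bridges.
In total 8 edges are bridges.

8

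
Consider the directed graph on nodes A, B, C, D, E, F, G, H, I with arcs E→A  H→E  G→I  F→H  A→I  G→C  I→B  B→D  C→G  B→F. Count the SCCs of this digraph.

{A, B, E, F, H, I} are all mutually reachable — one SCC of size 6.
{C, G} are all mutually reachable — one SCC of size 2.
{D} is an SCC by itself.
That gives 3 strongly connected components.

3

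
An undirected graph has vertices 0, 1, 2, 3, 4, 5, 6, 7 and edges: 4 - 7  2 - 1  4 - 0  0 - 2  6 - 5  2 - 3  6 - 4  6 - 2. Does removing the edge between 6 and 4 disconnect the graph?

After removing 6 - 4, the path 6-2-0-4 still connects them, so the edge is not a bridge.

No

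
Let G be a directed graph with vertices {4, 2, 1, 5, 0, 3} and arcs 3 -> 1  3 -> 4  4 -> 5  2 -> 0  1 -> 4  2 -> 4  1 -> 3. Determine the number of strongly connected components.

5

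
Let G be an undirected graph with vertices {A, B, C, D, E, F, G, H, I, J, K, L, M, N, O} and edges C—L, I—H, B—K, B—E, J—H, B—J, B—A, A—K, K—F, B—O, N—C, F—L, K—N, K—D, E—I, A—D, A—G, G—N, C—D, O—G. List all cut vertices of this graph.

B

Removing B increases the component count from 2 to 3, so B is a cut vertex.
By contrast removing L leaves 2 components; it is not a cut vertex. No other vertex is a cut vertex either.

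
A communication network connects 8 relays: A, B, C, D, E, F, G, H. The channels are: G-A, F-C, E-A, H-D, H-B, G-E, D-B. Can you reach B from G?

The component containing G is {A, E, G}, and B is not in it.

No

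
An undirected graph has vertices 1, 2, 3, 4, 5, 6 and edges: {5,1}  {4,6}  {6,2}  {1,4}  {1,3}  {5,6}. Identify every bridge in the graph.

1-3, 2-6

The edges on the cycle 5-1-4-6-5 are not bridges since each lies on that cycle.
But removing 6—2 disconnects 6 from 2; removing 3—1 disconnects 3 from 1 — these are bridges.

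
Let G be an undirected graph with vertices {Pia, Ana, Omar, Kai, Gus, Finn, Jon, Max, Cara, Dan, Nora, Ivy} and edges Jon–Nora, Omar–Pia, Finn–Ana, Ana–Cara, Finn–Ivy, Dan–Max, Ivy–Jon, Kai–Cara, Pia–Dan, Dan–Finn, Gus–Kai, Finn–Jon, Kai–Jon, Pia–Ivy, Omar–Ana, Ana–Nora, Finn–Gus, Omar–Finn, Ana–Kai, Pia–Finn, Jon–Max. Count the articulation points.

0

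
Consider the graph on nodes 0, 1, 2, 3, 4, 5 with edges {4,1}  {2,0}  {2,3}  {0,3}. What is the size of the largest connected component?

5 is isolated — a component by itself.
Starting from 1 we can reach 1, 4. That is one component of size 2.
Starting from 0 we can reach 0, 2, 3. That is one component of size 3.
The largest has 3 vertices.

3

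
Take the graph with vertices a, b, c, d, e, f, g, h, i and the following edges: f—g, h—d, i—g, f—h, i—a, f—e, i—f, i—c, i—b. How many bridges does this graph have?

6

The edges on the cycle i-f-g-i are not bridges since each lies on that cycle.
But removing f—h disconnects f from h; removing h—d disconnects h from d; removing i—b disconnects i from b; removing i—c disconnects i from c — these are bridges.
In total 6 edges are bridges.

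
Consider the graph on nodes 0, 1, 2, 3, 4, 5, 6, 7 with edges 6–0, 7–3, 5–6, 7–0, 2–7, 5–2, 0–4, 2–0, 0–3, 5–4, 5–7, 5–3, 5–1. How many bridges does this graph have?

1

The edges on the cycle 5-2-0-7-5 are not bridges since each lies on that cycle.
But removing 1–5 disconnects 1 from 5 — this is a bridge.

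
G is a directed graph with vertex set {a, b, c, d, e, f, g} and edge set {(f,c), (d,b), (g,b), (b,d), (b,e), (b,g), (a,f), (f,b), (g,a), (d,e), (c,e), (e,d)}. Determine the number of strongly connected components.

1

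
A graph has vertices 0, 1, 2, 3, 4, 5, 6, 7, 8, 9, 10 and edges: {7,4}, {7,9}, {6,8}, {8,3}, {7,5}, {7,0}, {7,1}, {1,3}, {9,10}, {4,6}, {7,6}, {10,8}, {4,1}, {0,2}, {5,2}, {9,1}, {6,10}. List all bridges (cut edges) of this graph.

The edges on the cycle 7-5-2-0-7 are not bridges since each lies on that cycle.
Every edge lies on some cycle, so there are no bridges.

none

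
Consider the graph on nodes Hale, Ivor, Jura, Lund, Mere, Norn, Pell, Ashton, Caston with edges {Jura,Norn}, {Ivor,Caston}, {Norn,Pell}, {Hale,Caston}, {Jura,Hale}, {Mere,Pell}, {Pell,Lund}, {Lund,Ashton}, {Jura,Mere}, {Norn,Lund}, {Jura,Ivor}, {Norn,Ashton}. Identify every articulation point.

Jura

Removing Jura increases the component count from 1 to 2, so Jura is a cut vertex.
By contrast removing Caston leaves 1 component; it is not a cut vertex. No other vertex is a cut vertex either.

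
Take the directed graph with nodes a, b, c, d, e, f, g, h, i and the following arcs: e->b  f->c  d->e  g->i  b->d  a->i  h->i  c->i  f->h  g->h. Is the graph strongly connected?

There is no directed path from c to h, so the graph is not strongly connected.

No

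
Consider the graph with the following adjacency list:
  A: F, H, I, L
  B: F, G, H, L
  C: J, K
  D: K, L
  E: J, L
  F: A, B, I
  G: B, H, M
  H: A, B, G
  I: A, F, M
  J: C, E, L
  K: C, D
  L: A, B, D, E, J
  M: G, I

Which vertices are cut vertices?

Removing L increases the component count from 1 to 2, so L is a cut vertex.
By contrast removing C leaves 1 component; it is not a cut vertex. No other vertex is a cut vertex either.

L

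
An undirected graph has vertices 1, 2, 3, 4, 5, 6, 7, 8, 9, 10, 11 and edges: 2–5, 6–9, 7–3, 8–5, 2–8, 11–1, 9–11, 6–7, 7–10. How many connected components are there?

4 is isolated — a component by itself.
Starting from 2 we can reach 2, 5, 8. That is one component of size 3.
Starting from 1 we can reach 1, 3, 6, 7, 9, 10, 11. That is one component of size 7.
Total: 3 components.

3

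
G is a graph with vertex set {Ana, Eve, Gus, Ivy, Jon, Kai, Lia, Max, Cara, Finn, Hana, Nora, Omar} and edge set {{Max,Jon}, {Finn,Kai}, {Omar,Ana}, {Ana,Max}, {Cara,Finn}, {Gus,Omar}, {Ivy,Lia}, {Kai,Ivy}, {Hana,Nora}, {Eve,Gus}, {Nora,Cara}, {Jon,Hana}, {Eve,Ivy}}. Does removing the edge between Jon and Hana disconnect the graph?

No

After removing Jon-Hana, the path Jon-Max-Ana-Omar-Gus-Eve-Ivy-Kai-Finn-Cara-Nora-Hana still connects them, so the edge is not a bridge.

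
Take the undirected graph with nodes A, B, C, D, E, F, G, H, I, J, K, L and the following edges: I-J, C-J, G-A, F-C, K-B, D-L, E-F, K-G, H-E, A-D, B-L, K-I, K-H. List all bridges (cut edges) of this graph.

none

The edges on the cycle K-G-A-D-L-B-K are not bridges since each lies on that cycle.
Every edge lies on some cycle, so there are no bridges.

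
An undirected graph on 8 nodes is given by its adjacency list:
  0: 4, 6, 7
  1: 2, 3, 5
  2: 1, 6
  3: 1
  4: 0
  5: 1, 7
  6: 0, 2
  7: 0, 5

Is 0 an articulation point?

Deleting 0 raises the number of components from 1 to 2, so 0 is a cut vertex.

Yes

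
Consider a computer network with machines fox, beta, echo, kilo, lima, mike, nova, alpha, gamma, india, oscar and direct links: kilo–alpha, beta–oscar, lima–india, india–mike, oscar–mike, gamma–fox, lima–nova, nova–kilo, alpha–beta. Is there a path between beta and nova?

Yes

From beta we can reach beta, kilo, lima, mike, nova, alpha, india, oscar, which includes nova.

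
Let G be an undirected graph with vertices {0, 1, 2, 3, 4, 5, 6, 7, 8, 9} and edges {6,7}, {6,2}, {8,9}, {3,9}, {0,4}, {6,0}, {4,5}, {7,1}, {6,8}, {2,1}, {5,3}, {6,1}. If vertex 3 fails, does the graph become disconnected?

No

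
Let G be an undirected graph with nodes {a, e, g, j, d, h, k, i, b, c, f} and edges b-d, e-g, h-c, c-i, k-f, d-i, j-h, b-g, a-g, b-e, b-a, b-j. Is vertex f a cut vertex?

No

Deleting f leaves 2 components (was 2), so f is not a cut vertex.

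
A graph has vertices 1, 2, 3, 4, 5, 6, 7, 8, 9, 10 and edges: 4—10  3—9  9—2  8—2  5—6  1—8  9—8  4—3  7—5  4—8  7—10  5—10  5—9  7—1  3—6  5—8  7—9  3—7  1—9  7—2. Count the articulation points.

Removing 9, for instance, still leaves 1 component. No single vertex removal increases the component count — the graph has no articulation points.

0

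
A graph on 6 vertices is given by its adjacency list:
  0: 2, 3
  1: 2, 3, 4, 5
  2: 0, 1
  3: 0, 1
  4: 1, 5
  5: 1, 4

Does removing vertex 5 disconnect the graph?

Deleting 5 leaves 1 component (was 1) (its neighbors 1, 4 remain connected to each other), so 5 is not a cut vertex.

No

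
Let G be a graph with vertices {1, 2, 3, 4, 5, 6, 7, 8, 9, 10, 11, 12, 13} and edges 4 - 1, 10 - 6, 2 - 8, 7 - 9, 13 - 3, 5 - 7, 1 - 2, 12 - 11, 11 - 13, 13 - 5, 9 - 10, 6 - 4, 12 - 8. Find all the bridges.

The edges on the cycle 12-11-13-5-7-9-10-6-4-1-2-8-12 are not bridges since each lies on that cycle.
But removing 13 - 3 disconnects 13 from 3 — this is a bridge.

13-3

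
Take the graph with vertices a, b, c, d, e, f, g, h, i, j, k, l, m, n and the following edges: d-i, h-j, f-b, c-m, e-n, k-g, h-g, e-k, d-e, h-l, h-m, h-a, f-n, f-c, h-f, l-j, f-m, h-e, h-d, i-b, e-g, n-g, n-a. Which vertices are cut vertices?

Removing h increases the component count from 1 to 2, so h is a cut vertex.
By contrast removing k leaves 1 component; it is not a cut vertex. No other vertex is a cut vertex either.

h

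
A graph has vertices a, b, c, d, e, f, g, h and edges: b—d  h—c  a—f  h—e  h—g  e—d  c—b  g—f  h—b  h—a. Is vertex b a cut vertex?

Deleting b leaves 1 component (was 1) (its neighbors c, d, h remain connected to each other), so b is not a cut vertex.

No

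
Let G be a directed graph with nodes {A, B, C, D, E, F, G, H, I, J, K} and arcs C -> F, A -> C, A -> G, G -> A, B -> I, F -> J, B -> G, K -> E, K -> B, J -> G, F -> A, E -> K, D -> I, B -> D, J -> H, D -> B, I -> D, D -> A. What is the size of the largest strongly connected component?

{A, C, F, G, J} are all mutually reachable — one SCC of size 5.
{B, D, I} are all mutually reachable — one SCC of size 3.
{E, K} are all mutually reachable — one SCC of size 2.
{H} is an SCC by itself.
The largest has 5 vertices.

5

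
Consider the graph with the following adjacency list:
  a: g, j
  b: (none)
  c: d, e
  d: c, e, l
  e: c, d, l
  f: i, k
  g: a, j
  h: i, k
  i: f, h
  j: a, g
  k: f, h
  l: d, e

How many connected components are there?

4

b is isolated — a component by itself.
Starting from a we can reach a, g, j. That is one component of size 3.
Starting from f we can reach f, h, i, k. That is one component of size 4.
Starting from c we can reach c, d, e, l. That is one component of size 4.
Total: 4 components.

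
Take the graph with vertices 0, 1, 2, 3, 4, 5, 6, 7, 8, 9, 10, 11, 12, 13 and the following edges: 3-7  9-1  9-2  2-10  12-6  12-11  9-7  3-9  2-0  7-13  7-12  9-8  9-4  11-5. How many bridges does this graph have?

11

The edges on the cycle 3-9-7-3 are not bridges since each lies on that cycle.
But removing 9-2 disconnects 9 from 2; removing 9-1 disconnects 9 from 1; removing 9-4 disconnects 9 from 4; removing 7-12 disconnects 7 from 12 — these are bridges.
In total 11 edges are bridges.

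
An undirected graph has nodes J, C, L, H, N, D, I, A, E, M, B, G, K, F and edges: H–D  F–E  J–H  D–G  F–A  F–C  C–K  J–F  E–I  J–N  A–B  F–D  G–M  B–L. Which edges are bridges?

The edges on the cycle J-F-D-H-J are not bridges since each lies on that cycle.
But removing B–A disconnects B from A; removing E–I disconnects E from I; removing F–A disconnects F from A; removing E–F disconnects E from F — these are bridges.
In total 10 edges are bridges.

A-B, A-F, B-L, C-F, C-K, D-G, E-F, E-I, G-M, J-N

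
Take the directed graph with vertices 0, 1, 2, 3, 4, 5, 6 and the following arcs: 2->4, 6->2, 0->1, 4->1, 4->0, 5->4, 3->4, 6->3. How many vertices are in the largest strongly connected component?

1

{4} is an SCC by itself.
{6} is an SCC by itself.
{0} is an SCC by itself.
{5} is an SCC by itself.
{2} is an SCC by itself.
(and 2 more singleton SCCs)
The largest has 1 vertex.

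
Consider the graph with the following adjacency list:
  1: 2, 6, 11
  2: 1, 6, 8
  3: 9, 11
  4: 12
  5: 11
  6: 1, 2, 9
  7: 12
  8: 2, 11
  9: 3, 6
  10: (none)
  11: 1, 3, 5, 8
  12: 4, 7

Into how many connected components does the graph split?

3

10 is isolated — a component by itself.
Starting from 4 we can reach 4, 7, 12. That is one component of size 3.
Starting from 1 we can reach 1, 2, 3, 5, 6, 8, 9, 11. That is one component of size 8.
Total: 3 components.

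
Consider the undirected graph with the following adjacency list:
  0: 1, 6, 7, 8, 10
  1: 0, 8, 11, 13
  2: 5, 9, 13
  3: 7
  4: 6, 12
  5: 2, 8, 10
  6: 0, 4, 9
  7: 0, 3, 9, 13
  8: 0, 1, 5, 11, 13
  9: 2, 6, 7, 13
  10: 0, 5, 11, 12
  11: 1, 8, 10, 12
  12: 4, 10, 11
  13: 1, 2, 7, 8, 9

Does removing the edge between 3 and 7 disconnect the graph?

Yes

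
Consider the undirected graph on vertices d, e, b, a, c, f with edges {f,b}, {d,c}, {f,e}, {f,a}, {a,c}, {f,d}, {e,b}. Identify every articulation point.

Removing f increases the component count from 1 to 2, so f is a cut vertex.
By contrast removing c leaves 1 component; it is not a cut vertex. No other vertex is a cut vertex either.

f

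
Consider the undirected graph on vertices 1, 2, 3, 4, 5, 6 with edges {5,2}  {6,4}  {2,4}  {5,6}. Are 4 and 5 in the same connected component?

From 4 we can reach 2, 4, 5, 6, which includes 5.

Yes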